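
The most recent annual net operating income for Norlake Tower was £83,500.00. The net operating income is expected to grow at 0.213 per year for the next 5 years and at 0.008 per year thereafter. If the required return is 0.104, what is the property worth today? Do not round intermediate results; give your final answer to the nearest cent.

D_1 = 101285.50000
D_2 = 122859.31150
D_3 = 149028.34485
D_4 = 180771.38230
D_5 = 219275.68673
Terminal value at year 5: TV = D_5×(1+g_2)/(r−g_2) = 221029.89223/0.096 = 2302394.71070
P_0 = D_1/(1+r)^1 + D_2/(1+r)^2 + D_3/(1+r)^3 + D_4/(1+r)^4 + D_5/(1+r)^5 + TV/(1+r)^5
    = 91744.11232 + 100802.18138 + 110754.57066 + 121689.57809 + 133704.21941 + 1403894.30380 = 1962588.96566

£1962588.97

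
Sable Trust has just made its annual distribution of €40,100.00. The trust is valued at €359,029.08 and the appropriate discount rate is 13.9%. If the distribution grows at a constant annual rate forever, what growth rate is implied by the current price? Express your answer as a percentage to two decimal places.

2.46%

P = D₀(1+g)/(r−g) ⇒ P(r−g) = D₀(1+g) ⇒ g(P+D₀) = P·r − D₀
g = (P·r − D₀)/(P + D₀) = (€359,029.08×0.139 − €40,100.00) / (€359,029.08 + €40,100.00) = 0.024566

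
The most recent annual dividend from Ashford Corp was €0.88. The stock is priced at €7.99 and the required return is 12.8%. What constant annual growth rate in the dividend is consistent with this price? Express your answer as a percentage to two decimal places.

1.61%

P = D₀(1+g)/(r−g) ⇒ P(r−g) = D₀(1+g) ⇒ g(P+D₀) = P·r − D₀
g = (P·r − D₀)/(P + D₀) = (€7.99×0.128 − €0.88) / (€7.99 + €0.88) = 0.016090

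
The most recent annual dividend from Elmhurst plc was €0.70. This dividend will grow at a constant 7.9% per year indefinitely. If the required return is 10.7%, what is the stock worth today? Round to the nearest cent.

€26.98

D₁ = D₀ × (1 + g) = €0.70 × 1.079 = €0.7553
Growing perpetuity: P = D₁ / (r − g) = €0.7553 / (0.107 − 0.079) = €26.98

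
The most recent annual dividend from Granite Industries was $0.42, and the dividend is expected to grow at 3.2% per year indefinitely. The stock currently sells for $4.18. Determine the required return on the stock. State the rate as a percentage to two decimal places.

D₁ = $0.42 × 1.032 = $0.4334
P = D₁/(r − g) ⇒ r = D₁/P + g = $0.4334/$4.18 + 0.032 = 0.103694 + 0.032 = 0.135694

13.57%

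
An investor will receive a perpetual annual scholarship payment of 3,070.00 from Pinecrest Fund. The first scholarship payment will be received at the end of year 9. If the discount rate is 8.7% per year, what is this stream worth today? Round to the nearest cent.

18104.34

Value at end of year 8: C / r = 3,070.00 / 0.087 = 35,287.3563
Discount to today: PV = 35,287.3563 / (1 + 0.087)^8 = 35,287.3563 / 1.949110 = 18,104.34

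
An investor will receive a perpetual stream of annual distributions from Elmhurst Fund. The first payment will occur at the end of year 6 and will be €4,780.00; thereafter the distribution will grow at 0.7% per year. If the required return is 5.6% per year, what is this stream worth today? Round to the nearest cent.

€74286.90

Value at end of year 5: C₁ / (r − g) = €4,780.00 / (0.056 − 0.007) = €97,551.0204
Discount to today: PV = €97,551.0204 / (1 + 0.056)^5 = €97,551.0204 / 1.313166 = €74,286.90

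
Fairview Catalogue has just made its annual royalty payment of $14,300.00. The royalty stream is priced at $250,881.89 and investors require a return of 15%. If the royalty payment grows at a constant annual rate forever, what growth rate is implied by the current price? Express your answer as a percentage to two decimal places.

P = D₀(1+g)/(r−g) ⇒ P(r−g) = D₀(1+g) ⇒ g(P+D₀) = P·r − D₀
g = (P·r − D₀)/(P + D₀) = ($250,881.89×0.15 − $14,300.00) / ($250,881.89 + $14,300.00) = 0.087986

8.80%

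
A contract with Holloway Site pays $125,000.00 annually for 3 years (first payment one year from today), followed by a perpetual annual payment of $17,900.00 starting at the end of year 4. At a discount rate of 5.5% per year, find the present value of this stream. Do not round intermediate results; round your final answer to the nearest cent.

$614403.21

PV of 3-year annuity: $125,000.00 × [1 − (1+0.055)^−3] / 0.055 = 337241.67231
Perpetuity value at year 3: $17,900.00 / 0.055 = 325454.54545
PV of perpetuity: 325454.54545 / (1+0.055)^3 = 277161.53798
Total PV = 337241.67231 + 277161.53798 = 614403.21029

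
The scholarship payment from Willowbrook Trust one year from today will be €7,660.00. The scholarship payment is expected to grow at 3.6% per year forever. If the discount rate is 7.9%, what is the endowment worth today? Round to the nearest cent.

Growing perpetuity: P = D₁ / (r − g) = €7,660.0000 / (0.079 − 0.036) = €178,139.53

€178139.53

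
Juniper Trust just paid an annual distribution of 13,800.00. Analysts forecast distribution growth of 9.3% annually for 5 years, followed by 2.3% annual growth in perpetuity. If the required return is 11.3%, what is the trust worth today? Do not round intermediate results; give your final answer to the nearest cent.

208632.29

D_1 = 15083.40000
D_2 = 16486.15620
D_3 = 18019.36873
D_4 = 19695.17002
D_5 = 21526.82083
Terminal value at year 5: TV = D_5×(1+g_2)/(r−g_2) = 22021.93771/0.09 = 244688.19677
P_0 = D_1/(1+r)^1 + D_2/(1+r)^2 + D_3/(1+r)^3 + D_4/(1+r)^4 + D_5/(1+r)^5 + TV/(1+r)^5
    = 13552.02156 + 13308.49916 + 13069.35273 + 12834.50362 + 12603.87463 + 143264.04158 = 208632.29328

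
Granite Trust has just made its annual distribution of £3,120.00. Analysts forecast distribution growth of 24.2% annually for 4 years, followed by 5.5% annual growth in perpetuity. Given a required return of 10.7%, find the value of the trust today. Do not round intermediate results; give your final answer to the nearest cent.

D_1 = 3875.04000
D_2 = 4812.79968
D_3 = 5977.49720
D_4 = 7424.05153
Terminal value at year 4: TV = D_4×(1+g_2)/(r−g_2) = 7832.37436/0.052 = 150622.58384
P_0 = D_1/(1+r)^1 + D_2/(1+r)^2 + D_3/(1+r)^3 + D_4/(1+r)^4 + TV/(1+r)^4
    = 3500.48780 + 3927.37656 + 4406.32492 + 4943.68162 + 100299.69442 = 117077.56533

£117077.57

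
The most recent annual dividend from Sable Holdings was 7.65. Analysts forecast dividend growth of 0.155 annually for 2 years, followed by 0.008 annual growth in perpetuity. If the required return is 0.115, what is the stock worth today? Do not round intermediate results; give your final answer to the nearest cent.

D_1 = 8.83575
D_2 = 10.20529
Terminal value at year 2: TV = D_2×(1+g_2)/(r−g_2) = 10.28693/0.107 = 96.13957
P_0 = D_1/(1+r)^1 + D_2/(1+r)^2 + TV/(1+r)^2
    = 7.92444 + 8.20872 + 77.33079 = 93.46395

93.46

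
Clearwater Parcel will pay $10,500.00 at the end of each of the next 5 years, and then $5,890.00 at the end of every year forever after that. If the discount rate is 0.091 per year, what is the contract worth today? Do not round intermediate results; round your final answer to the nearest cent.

$82610.14

PV of 5-year annuity: $10,500.00 × [1 − (1+0.091)^−5] / 0.091 = 40735.58796
Perpetuity value at year 5: $5,890.00 / 0.091 = 64725.27473
PV of perpetuity: 64725.27473 / (1+0.091)^5 = 41874.54967
Total PV = 40735.58796 + 41874.54967 = 82610.13763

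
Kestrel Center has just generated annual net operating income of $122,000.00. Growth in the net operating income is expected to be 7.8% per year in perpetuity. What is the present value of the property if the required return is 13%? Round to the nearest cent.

$2529153.85

D₁ = D₀ × (1 + g) = $122,000.00 × 1.078 = $131,516.0000
Growing perpetuity: P = D₁ / (r − g) = $131,516.0000 / (0.13 − 0.078) = $2,529,153.85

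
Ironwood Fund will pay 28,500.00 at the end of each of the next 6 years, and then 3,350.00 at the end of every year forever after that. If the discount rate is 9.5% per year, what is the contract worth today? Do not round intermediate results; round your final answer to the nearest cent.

PV of 6-year annuity: 28,500.00 × [1 − (1+0.095)^−6] / 0.095 = 125965.02321
Perpetuity value at year 6: 3,350.00 / 0.095 = 35263.15789
PV of perpetuity: 35263.15789 / (1+0.095)^6 = 20456.74289
Total PV = 125965.02321 + 20456.74289 = 146421.76610

146421.77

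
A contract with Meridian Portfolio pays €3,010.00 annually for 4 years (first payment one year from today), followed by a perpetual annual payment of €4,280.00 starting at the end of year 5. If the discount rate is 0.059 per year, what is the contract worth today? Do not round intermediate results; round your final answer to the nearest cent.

PV of 4-year annuity: €3,010.00 × [1 − (1+0.059)^−4] / 0.059 = 10453.89535
Perpetuity value at year 4: €4,280.00 / 0.059 = 72542.37288
PV of perpetuity: 72542.37288 / (1+0.059)^4 = 57677.69776
Total PV = 10453.89535 + 57677.69776 = 68131.59311

€68131.59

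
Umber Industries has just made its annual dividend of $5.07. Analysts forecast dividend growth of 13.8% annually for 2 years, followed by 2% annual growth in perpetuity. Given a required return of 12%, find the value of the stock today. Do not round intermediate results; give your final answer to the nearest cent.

D_1 = 5.76966
D_2 = 6.56587
Terminal value at year 2: TV = D_2×(1+g_2)/(r−g_2) = 6.69719/0.1 = 66.97191
P_0 = D_1/(1+r)^1 + D_2/(1+r)^2 + TV/(1+r)^2
    = 5.15148 + 5.23427 + 53.38959 = 63.77535

$63.78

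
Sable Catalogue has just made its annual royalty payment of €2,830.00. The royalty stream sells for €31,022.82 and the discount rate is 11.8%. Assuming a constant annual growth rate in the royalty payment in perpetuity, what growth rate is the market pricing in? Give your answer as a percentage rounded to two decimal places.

P = D₀(1+g)/(r−g) ⇒ P(r−g) = D₀(1+g) ⇒ g(P+D₀) = P·r − D₀
g = (P·r − D₀)/(P + D₀) = (€31,022.82×0.118 − €2,830.00) / (€31,022.82 + €2,830.00) = 0.024538

2.45%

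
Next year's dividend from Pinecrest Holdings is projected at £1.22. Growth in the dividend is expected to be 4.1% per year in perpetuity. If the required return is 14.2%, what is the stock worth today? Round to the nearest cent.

Growing perpetuity: P = D₁ / (r − g) = £1.2200 / (0.142 − 0.041) = £12.08

£12.08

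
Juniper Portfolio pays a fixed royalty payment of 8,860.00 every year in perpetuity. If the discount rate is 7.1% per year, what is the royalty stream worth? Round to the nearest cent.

124788.73

Level perpetuity: PV = C / r = 8,860.00 / 0.071 = 124,788.73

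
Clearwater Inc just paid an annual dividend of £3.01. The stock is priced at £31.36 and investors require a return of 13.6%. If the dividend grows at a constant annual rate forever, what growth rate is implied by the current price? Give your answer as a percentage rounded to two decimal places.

3.65%

P = D₀(1+g)/(r−g) ⇒ P(r−g) = D₀(1+g) ⇒ g(P+D₀) = P·r − D₀
g = (P·r − D₀)/(P + D₀) = (£31.36×0.136 − £3.01) / (£31.36 + £3.01) = 0.036513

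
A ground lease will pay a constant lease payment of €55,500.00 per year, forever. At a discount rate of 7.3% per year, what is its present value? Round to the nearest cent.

€760273.97

Level perpetuity: PV = C / r = €55,500.00 / 0.073 = €760,273.97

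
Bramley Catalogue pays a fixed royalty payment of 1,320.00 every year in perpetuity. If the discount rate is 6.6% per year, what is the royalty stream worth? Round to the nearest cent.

20000.00

Level perpetuity: PV = C / r = 1,320.00 / 0.066 = 20,000.00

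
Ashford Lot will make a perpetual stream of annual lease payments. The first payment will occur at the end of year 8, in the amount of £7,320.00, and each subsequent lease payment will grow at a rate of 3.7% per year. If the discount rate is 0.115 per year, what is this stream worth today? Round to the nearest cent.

£43801.85

Value at end of year 7: C₁ / (r − g) = £7,320.00 / (0.115 − 0.037) = £93,846.1538
Discount to today: PV = £93,846.1538 / (1 + 0.115)^7 = £93,846.1538 / 2.142516 = £43,801.85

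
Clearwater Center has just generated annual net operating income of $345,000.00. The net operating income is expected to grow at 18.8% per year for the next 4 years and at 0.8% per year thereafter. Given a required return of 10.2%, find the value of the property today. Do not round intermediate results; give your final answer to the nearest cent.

$6667872.39

D_1 = 409860.00000
D_2 = 486913.68000
D_3 = 578453.45184
D_4 = 687202.70079
Terminal value at year 4: TV = D_4×(1+g_2)/(r−g_2) = 692700.32239/0.094 = 7369152.36587
P_0 = D_1/(1+r)^1 + D_2/(1+r)^2 + D_3/(1+r)^3 + D_4/(1+r)^4 + TV/(1+r)^4
    = 371923.77495 + 400948.67935 + 432238.68518 + 465970.56079 + 4996790.69448 = 6667872.39477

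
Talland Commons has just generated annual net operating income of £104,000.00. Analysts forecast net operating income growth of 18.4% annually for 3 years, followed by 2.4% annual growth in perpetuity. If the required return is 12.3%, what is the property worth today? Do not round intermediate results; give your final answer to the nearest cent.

D_1 = 123136.00000
D_2 = 145793.02400
D_3 = 172618.94042
Terminal value at year 3: TV = D_3×(1+g_2)/(r−g_2) = 176761.79499/0.099 = 1785472.67663
P_0 = D_1/(1+r)^1 + D_2/(1+r)^2 + D_3/(1+r)^3 + TV/(1+r)^3
    = 109649.15405 + 115605.16331 + 121884.69578 + 1260706.34825 = 1607845.36139

£1607845.36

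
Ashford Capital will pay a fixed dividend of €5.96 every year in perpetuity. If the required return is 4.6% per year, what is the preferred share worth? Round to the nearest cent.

€129.57

Level perpetuity: PV = C / r = €5.96 / 0.046 = €129.57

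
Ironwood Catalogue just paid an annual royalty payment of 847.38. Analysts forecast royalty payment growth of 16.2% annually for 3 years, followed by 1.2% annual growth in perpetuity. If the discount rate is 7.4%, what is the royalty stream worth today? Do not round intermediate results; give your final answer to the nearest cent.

D_1 = 984.65556
D_2 = 1144.16976
D_3 = 1329.52526
Terminal value at year 3: TV = D_3×(1+g_2)/(r−g_2) = 1345.47957/0.062 = 21701.28331
P_0 = D_1/(1+r)^1 + D_2/(1+r)^2 + D_3/(1+r)^3 + TV/(1+r)^3
    = 916.81151 + 991.93200 + 1073.20762 + 17517.51801 = 20499.46914

20499.47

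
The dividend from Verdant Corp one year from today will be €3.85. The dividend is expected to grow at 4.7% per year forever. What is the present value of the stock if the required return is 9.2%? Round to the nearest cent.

Growing perpetuity: P = D₁ / (r − g) = €3.8500 / (0.092 − 0.047) = €85.56

€85.56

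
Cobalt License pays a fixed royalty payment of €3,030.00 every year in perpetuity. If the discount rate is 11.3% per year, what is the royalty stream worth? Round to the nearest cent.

€26814.16

Level perpetuity: PV = C / r = €3,030.00 / 0.113 = €26,814.16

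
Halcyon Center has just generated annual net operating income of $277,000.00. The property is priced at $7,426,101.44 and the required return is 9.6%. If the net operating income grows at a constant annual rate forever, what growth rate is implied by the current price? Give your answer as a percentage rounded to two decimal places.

P = D₀(1+g)/(r−g) ⇒ P(r−g) = D₀(1+g) ⇒ g(P+D₀) = P·r − D₀
g = (P·r − D₀)/(P + D₀) = ($7,426,101.44×0.096 − $277,000.00) / ($7,426,101.44 + $277,000.00) = 0.056588

5.66%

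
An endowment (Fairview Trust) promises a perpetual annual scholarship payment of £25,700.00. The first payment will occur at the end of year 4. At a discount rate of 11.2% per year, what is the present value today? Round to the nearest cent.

Value at end of year 3: C / r = £25,700.00 / 0.112 = £229,464.2857
Discount to today: PV = £229,464.2857 / (1 + 0.112)^3 = £229,464.2857 / 1.375037 = £166,878.64

£166878.64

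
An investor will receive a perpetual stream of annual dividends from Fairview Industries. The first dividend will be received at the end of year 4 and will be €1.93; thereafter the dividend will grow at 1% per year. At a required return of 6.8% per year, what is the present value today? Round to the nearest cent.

€27.32

Value at end of year 3: C₁ / (r − g) = €1.93 / (0.068 − 0.01) = €33.2759
Discount to today: PV = €33.2759 / (1 + 0.068)^3 = €33.2759 / 1.218186 = €27.32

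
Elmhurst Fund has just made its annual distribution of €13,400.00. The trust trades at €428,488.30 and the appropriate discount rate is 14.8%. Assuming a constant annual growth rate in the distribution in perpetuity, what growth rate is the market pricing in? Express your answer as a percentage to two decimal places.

11.32%

P = D₀(1+g)/(r−g) ⇒ P(r−g) = D₀(1+g) ⇒ g(P+D₀) = P·r − D₀
g = (P·r − D₀)/(P + D₀) = (€428,488.30×0.148 − €13,400.00) / (€428,488.30 + €13,400.00) = 0.113188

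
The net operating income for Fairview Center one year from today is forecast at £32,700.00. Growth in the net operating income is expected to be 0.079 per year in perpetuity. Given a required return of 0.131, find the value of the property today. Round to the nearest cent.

Growing perpetuity: P = D₁ / (r − g) = £32,700.0000 / (0.131 − 0.079) = £628,846.15

£628846.15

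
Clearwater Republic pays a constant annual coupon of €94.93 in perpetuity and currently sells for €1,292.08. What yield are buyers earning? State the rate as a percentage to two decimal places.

P = C/r ⇒ r = C/P = €94.93/€1,292.08 = 0.073471

7.35%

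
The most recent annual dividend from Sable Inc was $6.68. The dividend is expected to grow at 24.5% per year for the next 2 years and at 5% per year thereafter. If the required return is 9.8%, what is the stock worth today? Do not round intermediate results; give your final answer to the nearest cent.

$204.03

D_1 = 8.31660
D_2 = 10.35417
Terminal value at year 2: TV = D_2×(1+g_2)/(r−g_2) = 10.87188/0.048 = 226.49740
P_0 = D_1/(1+r)^1 + D_2/(1+r)^2 + TV/(1+r)^2
    = 7.57432 + 8.58836 + 187.87048 = 204.03316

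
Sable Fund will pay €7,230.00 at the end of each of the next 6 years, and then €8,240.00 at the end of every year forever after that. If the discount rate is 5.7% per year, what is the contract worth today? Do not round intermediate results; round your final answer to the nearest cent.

PV of 6-year annuity: €7,230.00 × [1 − (1+0.057)^−6] / 0.057 = 35889.84049
Perpetuity value at year 6: €8,240.00 / 0.057 = 144561.40351
PV of perpetuity: 144561.40351 / (1+0.057)^6 = 103657.90619
Total PV = 35889.84049 + 103657.90619 = 139547.74668

€139547.75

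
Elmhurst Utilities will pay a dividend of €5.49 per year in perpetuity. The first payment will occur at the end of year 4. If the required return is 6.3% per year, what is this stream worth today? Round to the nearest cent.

Value at end of year 3: C / r = €5.49 / 0.063 = €87.1429
Discount to today: PV = €87.1429 / (1 + 0.063)^3 = €87.1429 / 1.201157 = €72.55

€72.55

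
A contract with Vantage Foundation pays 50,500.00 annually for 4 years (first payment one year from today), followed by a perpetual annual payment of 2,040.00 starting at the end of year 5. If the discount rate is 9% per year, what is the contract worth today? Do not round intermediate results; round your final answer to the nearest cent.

PV of 4-year annuity: 50,500.00 × [1 − (1+0.09)^−4] / 0.09 = 163605.85379
Perpetuity value at year 4: 2,040.00 / 0.09 = 22666.66667
PV of perpetuity: 22666.66667 / (1+0.09)^4 = 16057.63812
Total PV = 163605.85379 + 16057.63812 = 179663.49191

179663.49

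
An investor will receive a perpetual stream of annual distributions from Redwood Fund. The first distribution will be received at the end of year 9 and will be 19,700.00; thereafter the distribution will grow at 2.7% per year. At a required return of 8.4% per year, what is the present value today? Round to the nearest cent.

Value at end of year 8: C₁ / (r − g) = 19,700.00 / (0.084 − 0.027) = 345,614.0351
Discount to today: PV = 345,614.0351 / (1 + 0.084)^8 = 345,614.0351 / 1.906489 = 181,283.01

181283.01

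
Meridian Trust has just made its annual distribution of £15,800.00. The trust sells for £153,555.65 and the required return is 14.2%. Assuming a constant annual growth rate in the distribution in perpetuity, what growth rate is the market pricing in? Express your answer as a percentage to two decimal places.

P = D₀(1+g)/(r−g) ⇒ P(r−g) = D₀(1+g) ⇒ g(P+D₀) = P·r − D₀
g = (P·r − D₀)/(P + D₀) = (£153,555.65×0.142 − £15,800.00) / (£153,555.65 + £15,800.00) = 0.035457

3.55%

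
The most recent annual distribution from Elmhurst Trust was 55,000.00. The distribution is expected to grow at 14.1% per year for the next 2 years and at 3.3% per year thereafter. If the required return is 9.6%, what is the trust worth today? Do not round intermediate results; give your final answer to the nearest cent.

1094268.05

D_1 = 62755.00000
D_2 = 71603.45500
Terminal value at year 2: TV = D_2×(1+g_2)/(r−g_2) = 73966.36902/0.063 = 1174069.34944
P_0 = D_1/(1+r)^1 + D_2/(1+r)^2 + TV/(1+r)^2
    = 57258.21168 + 59609.14190 + 977400.69184 = 1094268.04542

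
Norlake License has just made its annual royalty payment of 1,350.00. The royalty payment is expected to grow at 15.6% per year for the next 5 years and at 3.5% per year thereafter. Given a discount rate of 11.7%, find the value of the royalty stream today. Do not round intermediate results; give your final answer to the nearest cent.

27720.24

D_1 = 1560.60000
D_2 = 1804.05360
D_3 = 2085.48596
D_4 = 2410.82177
D_5 = 2786.90997
Terminal value at year 5: TV = D_5×(1+g_2)/(r−g_2) = 2884.45182/0.082 = 35176.24167
P_0 = D_1/(1+r)^1 + D_2/(1+r)^2 + D_3/(1+r)^3 + D_4/(1+r)^4 + D_5/(1+r)^5 + TV/(1+r)^5
    = 1397.13518 + 1445.91609 + 1496.40018 + 1548.64692 + 1602.71785 + 20229.42650 = 27720.24272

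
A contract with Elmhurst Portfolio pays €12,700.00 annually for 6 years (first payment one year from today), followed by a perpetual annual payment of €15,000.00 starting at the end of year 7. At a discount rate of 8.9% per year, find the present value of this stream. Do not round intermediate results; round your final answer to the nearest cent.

PV of 6-year annuity: €12,700.00 × [1 − (1+0.089)^−6] / 0.089 = 57141.42431
Perpetuity value at year 6: €15,000.00 / 0.089 = 168539.32584
PV of perpetuity: 168539.32584 / (1+0.089)^6 = 101049.45461
Total PV = 57141.42431 + 101049.45461 = 158190.87892

€158190.88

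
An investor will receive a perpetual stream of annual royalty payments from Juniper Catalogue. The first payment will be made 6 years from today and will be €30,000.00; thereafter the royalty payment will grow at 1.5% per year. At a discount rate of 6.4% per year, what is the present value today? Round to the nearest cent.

€448969.70

Value at end of year 5: C₁ / (r − g) = €30,000.00 / (0.064 − 0.015) = €612,244.8980
Discount to today: PV = €612,244.8980 / (1 + 0.064)^5 = €612,244.8980 / 1.363666 = €448,969.70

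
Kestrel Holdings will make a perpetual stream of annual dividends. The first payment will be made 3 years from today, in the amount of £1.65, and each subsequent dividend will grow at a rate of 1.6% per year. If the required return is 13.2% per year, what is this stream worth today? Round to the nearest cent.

Value at end of year 2: C₁ / (r − g) = £1.65 / (0.132 − 0.016) = £14.2241
Discount to today: PV = £14.2241 / (1 + 0.132)^2 = £14.2241 / 1.281424 = £11.10

£11.10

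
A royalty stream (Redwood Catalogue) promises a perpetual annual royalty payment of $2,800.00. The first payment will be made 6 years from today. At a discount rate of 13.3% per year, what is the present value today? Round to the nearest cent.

Value at end of year 5: C / r = $2,800.00 / 0.133 = $21,052.6316
Discount to today: PV = $21,052.6316 / (1 + 0.133)^5 = $21,052.6316 / 1.867022 = $11,276.05

$11276.05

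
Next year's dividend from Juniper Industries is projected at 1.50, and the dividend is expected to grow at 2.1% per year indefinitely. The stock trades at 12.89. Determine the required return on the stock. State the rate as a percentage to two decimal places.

P = D₁/(r − g) ⇒ r = D₁/P + g = 1.5000/12.89 + 0.021 = 0.116369 + 0.021 = 0.137369

13.74%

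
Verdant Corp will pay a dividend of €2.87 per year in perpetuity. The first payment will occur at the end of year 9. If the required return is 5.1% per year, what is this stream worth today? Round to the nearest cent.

Value at end of year 8: C / r = €2.87 / 0.051 = €56.2745
Discount to today: PV = €56.2745 / (1 + 0.051)^8 = €56.2745 / 1.488750 = €37.80

€37.80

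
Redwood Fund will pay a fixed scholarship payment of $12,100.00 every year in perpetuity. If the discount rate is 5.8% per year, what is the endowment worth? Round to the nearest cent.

Level perpetuity: PV = C / r = $12,100.00 / 0.058 = $208,620.69

$208620.69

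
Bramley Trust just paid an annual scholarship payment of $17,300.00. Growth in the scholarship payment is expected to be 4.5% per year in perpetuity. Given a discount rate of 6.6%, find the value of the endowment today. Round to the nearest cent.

D₁ = D₀ × (1 + g) = $17,300.00 × 1.045 = $18,078.5000
Growing perpetuity: P = D₁ / (r − g) = $18,078.5000 / (0.066 − 0.045) = $860,880.95

$860880.95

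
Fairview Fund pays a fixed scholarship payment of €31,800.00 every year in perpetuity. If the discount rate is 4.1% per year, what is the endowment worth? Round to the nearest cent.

€775609.76

Level perpetuity: PV = C / r = €31,800.00 / 0.041 = €775,609.76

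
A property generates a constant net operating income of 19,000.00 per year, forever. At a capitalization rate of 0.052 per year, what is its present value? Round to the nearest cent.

365384.62

Level perpetuity: PV = C / r = 19,000.00 / 0.052 = 365,384.62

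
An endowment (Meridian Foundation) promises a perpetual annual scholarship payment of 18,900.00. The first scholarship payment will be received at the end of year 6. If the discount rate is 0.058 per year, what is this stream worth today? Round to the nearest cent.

245813.35

Value at end of year 5: C / r = 18,900.00 / 0.058 = 325,862.0690
Discount to today: PV = 325,862.0690 / (1 + 0.058)^5 = 325,862.0690 / 1.325648 = 245,813.35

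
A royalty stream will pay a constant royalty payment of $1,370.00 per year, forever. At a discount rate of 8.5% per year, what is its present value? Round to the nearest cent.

Level perpetuity: PV = C / r = $1,370.00 / 0.085 = $16,117.65

$16117.65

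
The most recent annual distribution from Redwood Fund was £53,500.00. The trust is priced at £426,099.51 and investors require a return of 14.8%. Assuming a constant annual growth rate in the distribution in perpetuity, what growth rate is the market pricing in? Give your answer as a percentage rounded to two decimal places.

1.99%

P = D₀(1+g)/(r−g) ⇒ P(r−g) = D₀(1+g) ⇒ g(P+D₀) = P·r − D₀
g = (P·r − D₀)/(P + D₀) = (£426,099.51×0.148 − £53,500.00) / (£426,099.51 + £53,500.00) = 0.019939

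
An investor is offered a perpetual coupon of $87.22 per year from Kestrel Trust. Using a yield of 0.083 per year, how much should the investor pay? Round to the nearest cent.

$1050.84

Level perpetuity: PV = C / r = $87.22 / 0.083 = $1,050.84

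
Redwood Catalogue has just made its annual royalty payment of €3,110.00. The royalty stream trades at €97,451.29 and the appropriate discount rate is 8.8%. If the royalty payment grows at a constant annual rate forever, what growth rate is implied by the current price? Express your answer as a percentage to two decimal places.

5.44%

P = D₀(1+g)/(r−g) ⇒ P(r−g) = D₀(1+g) ⇒ g(P+D₀) = P·r − D₀
g = (P·r − D₀)/(P + D₀) = (€97,451.29×0.088 − €3,110.00) / (€97,451.29 + €3,110.00) = 0.054352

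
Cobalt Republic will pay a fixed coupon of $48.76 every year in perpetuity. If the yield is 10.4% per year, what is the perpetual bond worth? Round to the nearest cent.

$468.85

Level perpetuity: PV = C / r = $48.76 / 0.104 = $468.85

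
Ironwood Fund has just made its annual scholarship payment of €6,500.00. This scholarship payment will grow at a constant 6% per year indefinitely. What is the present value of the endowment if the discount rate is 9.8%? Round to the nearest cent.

D₁ = D₀ × (1 + g) = €6,500.00 × 1.06 = €6,890.0000
Growing perpetuity: P = D₁ / (r − g) = €6,890.0000 / (0.098 − 0.06) = €181,315.79

€181315.79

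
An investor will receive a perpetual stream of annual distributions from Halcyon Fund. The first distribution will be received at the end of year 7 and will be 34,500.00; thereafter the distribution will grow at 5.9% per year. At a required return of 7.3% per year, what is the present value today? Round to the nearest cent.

Value at end of year 6: C₁ / (r − g) = 34,500.00 / (0.073 − 0.059) = 2,464,285.7143
Discount to today: PV = 2,464,285.7143 / (1 + 0.073)^6 = 2,464,285.7143 / 1.526154 = 1,614,703.28

1614703.28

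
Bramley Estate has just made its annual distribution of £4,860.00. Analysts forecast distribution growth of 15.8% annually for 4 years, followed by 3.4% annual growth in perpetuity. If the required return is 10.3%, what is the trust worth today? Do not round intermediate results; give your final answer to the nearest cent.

£110466.21

D_1 = 5627.88000
D_2 = 6517.08504
D_3 = 7546.78448
D_4 = 8739.17642
Terminal value at year 4: TV = D_4×(1+g_2)/(r−g_2) = 9036.30842/0.069 = 130960.99162
P_0 = D_1/(1+r)^1 + D_2/(1+r)^2 + D_3/(1+r)^3 + D_4/(1+r)^4 + TV/(1+r)^4
    = 5102.33908 + 5356.76215 + 5623.87177 + 5904.30056 + 88478.93879 = 110466.21234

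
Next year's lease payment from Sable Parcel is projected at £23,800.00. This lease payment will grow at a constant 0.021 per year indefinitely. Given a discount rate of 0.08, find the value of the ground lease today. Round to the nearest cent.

£403389.83

Growing perpetuity: P = D₁ / (r − g) = £23,800.0000 / (0.08 − 0.021) = £403,389.83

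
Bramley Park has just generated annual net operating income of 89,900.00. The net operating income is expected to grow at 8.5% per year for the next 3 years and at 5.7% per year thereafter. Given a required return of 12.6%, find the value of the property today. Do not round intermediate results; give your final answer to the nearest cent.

D_1 = 97541.50000
D_2 = 105832.52750
D_3 = 114828.29234
Terminal value at year 3: TV = D_3×(1+g_2)/(r−g_2) = 121373.50500/0.069 = 1759036.30436
P_0 = D_1/(1+r)^1 + D_2/(1+r)^2 + D_3/(1+r)^3 + TV/(1+r)^3
    = 86626.55417 + 83472.30131 + 80432.90135 + 1232138.79321 = 1482670.55005

1482670.55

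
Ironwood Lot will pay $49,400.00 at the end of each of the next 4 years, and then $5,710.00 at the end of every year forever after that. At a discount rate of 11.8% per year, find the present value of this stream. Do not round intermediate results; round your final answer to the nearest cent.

$181652.54

PV of 4-year annuity: $49,400.00 × [1 − (1+0.118)^−4] / 0.118 = 150679.28088
Perpetuity value at year 4: $5,710.00 / 0.118 = 48389.83051
PV of perpetuity: 48389.83051 / (1+0.118)^4 = 30973.25776
Total PV = 150679.28088 + 30973.25776 = 181652.53864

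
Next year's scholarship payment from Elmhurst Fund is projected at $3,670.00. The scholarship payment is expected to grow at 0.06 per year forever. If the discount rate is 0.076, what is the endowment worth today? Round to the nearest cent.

$229375.00

Growing perpetuity: P = D₁ / (r − g) = $3,670.0000 / (0.076 − 0.06) = $229,375.00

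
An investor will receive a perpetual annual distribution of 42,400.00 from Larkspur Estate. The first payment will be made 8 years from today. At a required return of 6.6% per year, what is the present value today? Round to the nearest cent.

410696.96

Value at end of year 7: C / r = 42,400.00 / 0.066 = 642,424.2424
Discount to today: PV = 642,424.2424 / (1 + 0.066)^7 = 642,424.2424 / 1.564229 = 410,696.96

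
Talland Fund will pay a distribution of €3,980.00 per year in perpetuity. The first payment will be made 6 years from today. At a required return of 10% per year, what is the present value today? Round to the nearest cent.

Value at end of year 5: C / r = €3,980.00 / 0.1 = €39,800.0000
Discount to today: PV = €39,800.0000 / (1 + 0.1)^5 = €39,800.0000 / 1.610510 = €24,712.67

€24712.67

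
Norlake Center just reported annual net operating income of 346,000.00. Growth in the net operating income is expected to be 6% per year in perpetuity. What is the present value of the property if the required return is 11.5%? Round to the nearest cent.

6668363.64

D₁ = D₀ × (1 + g) = 346,000.00 × 1.06 = 366,760.0000
Growing perpetuity: P = D₁ / (r − g) = 366,760.0000 / (0.115 − 0.06) = 6,668,363.64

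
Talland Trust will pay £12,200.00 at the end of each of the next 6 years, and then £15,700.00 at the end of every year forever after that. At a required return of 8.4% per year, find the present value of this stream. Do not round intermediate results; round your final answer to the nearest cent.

PV of 6-year annuity: £12,200.00 × [1 − (1+0.084)^−6] / 0.084 = 55721.23288
Perpetuity value at year 6: £15,700.00 / 0.084 = 186904.76190
PV of perpetuity: 186904.76190 / (1+0.084)^6 = 115197.92943
Total PV = 55721.23288 + 115197.92943 = 170919.16231

£170919.16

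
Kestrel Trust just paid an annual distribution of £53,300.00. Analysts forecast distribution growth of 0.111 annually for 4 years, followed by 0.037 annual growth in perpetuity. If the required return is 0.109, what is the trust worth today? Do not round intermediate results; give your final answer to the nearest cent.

D_1 = 59216.30000
D_2 = 65789.30930
D_3 = 73091.92263
D_4 = 81205.12604
Terminal value at year 4: TV = D_4×(1+g_2)/(r−g_2) = 84209.71571/0.072 = 1169579.38484
P_0 = D_1/(1+r)^1 + D_2/(1+r)^2 + D_3/(1+r)^3 + D_4/(1+r)^4 + TV/(1+r)^4
    = 53396.12263 + 53492.41862 + 53588.88826 + 53685.53188 + 773220.78560 = 987383.74700

£987383.75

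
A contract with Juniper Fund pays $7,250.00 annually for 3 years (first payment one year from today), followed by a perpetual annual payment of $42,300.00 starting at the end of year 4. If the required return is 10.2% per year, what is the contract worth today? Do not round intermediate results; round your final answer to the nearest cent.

$327847.71

PV of 3-year annuity: $7,250.00 × [1 − (1+0.102)^−3] / 0.102 = 17966.38299
Perpetuity value at year 3: $42,300.00 / 0.102 = 414705.88235
PV of perpetuity: 414705.88235 / (1+0.102)^3 = 309881.33056
Total PV = 17966.38299 + 309881.33056 = 327847.71355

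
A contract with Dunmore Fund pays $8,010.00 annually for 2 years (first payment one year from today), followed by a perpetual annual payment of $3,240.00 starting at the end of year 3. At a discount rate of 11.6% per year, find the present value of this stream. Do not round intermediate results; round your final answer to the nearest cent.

PV of 2-year annuity: $8,010.00 × [1 − (1+0.116)^−2] / 0.116 = 13608.79871
Perpetuity value at year 2: $3,240.00 / 0.116 = 27931.03448
PV of perpetuity: 27931.03448 / (1+0.116)^2 = 22426.35186
Total PV = 13608.79871 + 22426.35186 = 36035.15057

$36035.15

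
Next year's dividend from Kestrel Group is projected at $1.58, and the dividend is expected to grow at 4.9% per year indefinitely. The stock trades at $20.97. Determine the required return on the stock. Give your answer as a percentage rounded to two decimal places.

P = D₁/(r − g) ⇒ r = D₁/P + g = $1.5800/$20.97 + 0.049 = 0.075346 + 0.049 = 0.124346

12.43%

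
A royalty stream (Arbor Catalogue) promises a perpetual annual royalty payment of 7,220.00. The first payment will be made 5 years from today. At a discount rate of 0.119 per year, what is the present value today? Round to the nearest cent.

Value at end of year 4: C / r = 7,220.00 / 0.119 = 60,672.2689
Discount to today: PV = 60,672.2689 / (1 + 0.119)^4 = 60,672.2689 / 1.567907 = 38,696.34

38696.34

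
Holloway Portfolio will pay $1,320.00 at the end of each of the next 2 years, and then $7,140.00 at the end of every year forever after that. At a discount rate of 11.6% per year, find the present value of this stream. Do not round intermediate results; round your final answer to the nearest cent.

PV of 2-year annuity: $1,320.00 × [1 − (1+0.116)^−2] / 0.116 = 2242.64848
Perpetuity value at year 2: $7,140.00 / 0.116 = 61551.72414
PV of perpetuity: 61551.72414 / (1+0.116)^2 = 49421.03466
Total PV = 2242.64848 + 49421.03466 = 51663.68313

$51663.68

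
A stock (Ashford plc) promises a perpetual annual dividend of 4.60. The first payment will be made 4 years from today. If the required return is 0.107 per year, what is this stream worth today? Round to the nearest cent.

31.69

Value at end of year 3: C / r = 4.60 / 0.107 = 42.9907
Discount to today: PV = 42.9907 / (1 + 0.107)^3 = 42.9907 / 1.356572 = 31.69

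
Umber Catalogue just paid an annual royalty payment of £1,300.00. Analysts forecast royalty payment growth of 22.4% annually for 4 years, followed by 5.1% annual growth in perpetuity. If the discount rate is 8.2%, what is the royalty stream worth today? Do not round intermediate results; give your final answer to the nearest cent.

£79322.45

D_1 = 1591.20000
D_2 = 1947.62880
D_3 = 2383.89765
D_4 = 2917.89073
Terminal value at year 4: TV = D_4×(1+g_2)/(r−g_2) = 3066.70315/0.031 = 98925.90813
P_0 = D_1/(1+r)^1 + D_2/(1+r)^2 + D_3/(1+r)^3 + D_4/(1+r)^4 + TV/(1+r)^4
    = 1470.60998 + 1663.61055 + 1881.94022 + 2128.92313 + 72177.36160 = 79322.44548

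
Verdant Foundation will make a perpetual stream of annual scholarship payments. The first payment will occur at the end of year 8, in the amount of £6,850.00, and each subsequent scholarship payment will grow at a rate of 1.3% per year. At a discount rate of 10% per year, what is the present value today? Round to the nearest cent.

Value at end of year 7: C₁ / (r − g) = £6,850.00 / (0.1 − 0.013) = £78,735.6322
Discount to today: PV = £78,735.6322 / (1 + 0.1)^7 = £78,735.6322 / 1.948717 = £40,403.83

£40403.83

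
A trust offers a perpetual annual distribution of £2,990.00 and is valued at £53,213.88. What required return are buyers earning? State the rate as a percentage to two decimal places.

5.62%

P = C/r ⇒ r = C/P = £2,990.00/£53,213.88 = 0.056188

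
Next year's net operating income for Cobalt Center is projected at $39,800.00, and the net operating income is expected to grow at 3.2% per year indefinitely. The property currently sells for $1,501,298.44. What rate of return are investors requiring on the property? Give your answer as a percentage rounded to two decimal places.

P = D₁/(r − g) ⇒ r = D₁/P + g = $39,800.0000/$1,501,298.44 + 0.032 = 0.026510 + 0.032 = 0.058510

5.85%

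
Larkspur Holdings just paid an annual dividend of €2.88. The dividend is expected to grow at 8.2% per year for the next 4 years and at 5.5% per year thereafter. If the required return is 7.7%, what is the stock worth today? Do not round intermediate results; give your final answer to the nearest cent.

€152.35

D_1 = 3.11616
D_2 = 3.37169
D_3 = 3.64816
D_4 = 3.94731
Terminal value at year 4: TV = D_4×(1+g_2)/(r−g_2) = 4.16441/0.022 = 189.29159
P_0 = D_1/(1+r)^1 + D_2/(1+r)^2 + D_3/(1+r)^3 + D_4/(1+r)^4 + TV/(1+r)^4
    = 2.89337 + 2.90680 + 2.92030 + 2.93386 + 140.69171 = 152.34603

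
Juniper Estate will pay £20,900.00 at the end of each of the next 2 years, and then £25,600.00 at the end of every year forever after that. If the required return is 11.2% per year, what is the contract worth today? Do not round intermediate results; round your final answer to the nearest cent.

PV of 2-year annuity: £20,900.00 × [1 − (1+0.112)^−2] / 0.112 = 35696.91010
Perpetuity value at year 2: £25,600.00 / 0.112 = 228571.42857
PV of perpetuity: 228571.42857 / (1+0.112)^2 = 184846.98367
Total PV = 35696.91010 + 184846.98367 = 220543.89376

£220543.89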